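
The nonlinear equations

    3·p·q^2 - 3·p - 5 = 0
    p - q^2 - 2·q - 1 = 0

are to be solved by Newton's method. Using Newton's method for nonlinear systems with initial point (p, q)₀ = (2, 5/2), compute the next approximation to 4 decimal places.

(2.8699, 1.1600)

At (2, 5/2): F = (26.5000, -10.2500).
Jacobian J = [[3·q^2 - 3, 6·p·q], [1, -2·q - 2]].
At the point, J = [[15.7500, 30.0000], [1.0000, -7.0000]] (det J = -140.2500).
Solving J·Δ = −F gives Δ = (0.8699, -1.3400).
Then the next iterate is (p, q)₁ = (2.8699, 1.1600).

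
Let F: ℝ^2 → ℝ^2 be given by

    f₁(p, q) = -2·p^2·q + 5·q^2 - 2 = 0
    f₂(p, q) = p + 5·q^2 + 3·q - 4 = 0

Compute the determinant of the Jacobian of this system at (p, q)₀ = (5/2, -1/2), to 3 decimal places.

J = [[-4·p·q, -2·p^2 + 10·q], [1, 10·q + 3]].
At the point, J = [[5.000, -17.500], [1.000, -2.000]].
det J = 7.500.

7.500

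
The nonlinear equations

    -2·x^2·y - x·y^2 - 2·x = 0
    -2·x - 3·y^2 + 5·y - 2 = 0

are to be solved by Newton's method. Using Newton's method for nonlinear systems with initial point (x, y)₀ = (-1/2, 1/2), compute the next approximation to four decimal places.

(0.2000, 0.8250)

At (-1/2, 1/2): F = (0.8750, 0.7500).
Jacobian J = [[-4·x·y - y^2 - 2, -2·x^2 - 2·x·y], [-2, -6·y + 5]].
At the point, J = [[-1.2500, 0.0000], [-2.0000, 2.0000]] (det J = -2.5000).
Solving J·Δ = −F gives Δ = (0.7000, 0.3250).
Then the next iterate is (x, y)₁ = (0.2000, 0.8250).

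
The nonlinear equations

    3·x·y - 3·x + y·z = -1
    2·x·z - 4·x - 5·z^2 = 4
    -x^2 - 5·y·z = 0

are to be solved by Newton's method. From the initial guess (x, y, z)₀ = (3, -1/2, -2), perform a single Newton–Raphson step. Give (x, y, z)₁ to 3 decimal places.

At (3, -1/2, -2): F = (-11.500, -48.000, -14.000).
Jacobian J = [[3·y - 3, 3·x + z, y], [2·z - 4, 0, 2·x - 10·z], [-2·x, -5·z, -5·y]].
At the point, J = [[-4.500, 7.000, -0.500], [-8.000, 0.000, 26.000], [-6.000, 10.000, 2.500]] (det J = 258.000).
Solving J·Δ = −F gives Δ = (-5.899, -2.147, 0.031).
Then the next iterate is (x, y, z)₁ = (-2.899, -2.647, -1.969).

(-2.899, -2.647, -1.969)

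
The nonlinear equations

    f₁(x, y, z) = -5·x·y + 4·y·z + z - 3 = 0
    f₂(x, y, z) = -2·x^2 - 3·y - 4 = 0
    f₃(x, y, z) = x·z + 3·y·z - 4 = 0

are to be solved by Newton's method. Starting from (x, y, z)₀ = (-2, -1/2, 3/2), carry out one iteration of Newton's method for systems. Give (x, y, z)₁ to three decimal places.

At (-2, -1/2, 3/2): F = (-9.500, -10.500, -9.250).
Jacobian J = [[-5·y, -5·x + 4·z, 4·y + 1], [-4·x, -3, 0], [z, 3·z, x + 3·y]].
At the point, J = [[2.500, 16.000, -1.000], [8.000, -3.000, 0.000], [1.500, 4.500, -3.500]] (det J = 433.750).
Solving J·Δ = −F gives Δ = (1.413, 0.267, -1.694).
Then the next iterate is (x, y, z)₁ = (-0.587, -0.233, -0.194).

(-0.587, -0.233, -0.194)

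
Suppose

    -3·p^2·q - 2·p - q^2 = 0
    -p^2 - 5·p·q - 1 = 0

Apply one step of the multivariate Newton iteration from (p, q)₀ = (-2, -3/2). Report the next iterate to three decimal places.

(-1.819, 0.291)

At (-2, -3/2): F = (19.750, -20.000).
Jacobian J = [[-6·p·q - 2, -3·p^2 - 2·q], [-2·p - 5·q, -5·p]].
At the point, J = [[-20.000, -9.000], [11.500, 10.000]] (det J = -96.500).
Solving J·Δ = −F gives Δ = (0.181, 1.791).
Then the next iterate is (p, q)₁ = (-1.819, 0.291).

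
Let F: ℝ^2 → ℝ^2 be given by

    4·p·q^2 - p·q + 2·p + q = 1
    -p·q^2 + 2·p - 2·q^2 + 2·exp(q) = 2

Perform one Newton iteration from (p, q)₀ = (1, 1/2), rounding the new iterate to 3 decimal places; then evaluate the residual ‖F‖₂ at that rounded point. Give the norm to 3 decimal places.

At (1, 1/2): F = (2.000, 2.54744).
Jacobian J = [[4·q^2 - q + 2, 8·p·q - p + 1], [-q^2 + 2, -2·p·q - 4·q + 2·exp(q)]].
At the point, J = [[2.500, 4.000], [1.750, 0.29744]] (det J = -6.25639).
Solving J·Δ = −F gives Δ = (-1.534, 0.459).
Then the next iterate is (p, q)₁ = (-0.534, 0.959).
Re-evaluating at (-0.534, 0.959): F = (-2.56133, 0.80192), so ‖F‖₂ = 2.684.

2.684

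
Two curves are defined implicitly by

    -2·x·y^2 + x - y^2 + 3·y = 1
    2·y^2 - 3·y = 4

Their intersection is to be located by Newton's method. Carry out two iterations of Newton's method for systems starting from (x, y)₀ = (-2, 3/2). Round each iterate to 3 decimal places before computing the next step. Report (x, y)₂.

(1.623, 2.407)

At (-2, 3/2): F = (8.250, -4.000).
Jacobian J = [[-2·y^2 + 1, -4·x·y - 2·y + 3], [0, 4·y - 3]].
At the point, J = [[-3.500, 12.000], [0.000, 3.000]] (det J = -10.500).
Solving J·Δ = −F gives Δ = (6.929, 1.333).
Then the next iterate is (x, y)₁ = (4.929, 2.833).
Round to (4.929, 2.833) and repeat: F = (-74.71710, 3.55278), J = [[-15.05178, -58.52143], [0.000, 8.332]].
Δ = (-3.306, -0.426), so (x, y)₂ = (1.623, 2.407).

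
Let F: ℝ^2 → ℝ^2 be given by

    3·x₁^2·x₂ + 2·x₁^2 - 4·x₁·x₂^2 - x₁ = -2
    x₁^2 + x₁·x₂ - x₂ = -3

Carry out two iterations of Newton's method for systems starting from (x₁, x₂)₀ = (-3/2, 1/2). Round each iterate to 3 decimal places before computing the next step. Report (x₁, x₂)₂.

(0.903, 2.950)

At (-3/2, 1/2): F = (12.875, 4.000).
Jacobian J = [[6·x₁·x₂ + 4·x₁ - 4·x₂^2 - 1, 3·x₁^2 - 8·x₁·x₂], [2·x₁ + x₂, x₁ - 1]].
At the point, J = [[-12.500, 12.750], [-2.500, -2.500]] (det J = 63.125).
Solving J·Δ = −F gives Δ = (1.318, 0.282).
Then the next iterate is (x₁, x₂)₁ = (-0.182, 0.782).
Round to (-0.182, 0.782) and repeat: F = (2.77115, 2.10880), J = [[-5.02804, 1.23796], [0.418, -1.182]].
Δ = (1.085, 2.168), so (x₁, x₂)₂ = (0.903, 2.950).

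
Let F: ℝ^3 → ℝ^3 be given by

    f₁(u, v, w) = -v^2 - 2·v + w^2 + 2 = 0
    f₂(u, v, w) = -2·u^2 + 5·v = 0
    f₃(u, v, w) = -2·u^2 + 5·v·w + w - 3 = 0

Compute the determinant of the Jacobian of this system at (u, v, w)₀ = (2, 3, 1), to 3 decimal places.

J = [[0, -2·v - 2, 2·w], [-4·u, 5, 0], [-4·u, 5·w, 5·v + 1]].
At the point, J = [[0.000, -8.000, 2.000], [-8.000, 5.000, 0.000], [-8.000, 5.000, 16.000]].
det J = -1024.000.

-1024.000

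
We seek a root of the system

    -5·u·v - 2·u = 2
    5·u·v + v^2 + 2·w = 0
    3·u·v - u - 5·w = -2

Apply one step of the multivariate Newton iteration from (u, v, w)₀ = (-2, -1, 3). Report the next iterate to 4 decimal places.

At (-2, -1, 3): F = (-8.0000, 17.0000, -5.0000).
Jacobian J = [[-5·v - 2, -5·u, 0], [5·v, 5·u + 2·v, 2], [3·v - 1, 3·u, -5]].
At the point, J = [[3.0000, 10.0000, 0.0000], [-5.0000, -12.0000, 2.0000], [-4.0000, -6.0000, -5.0000]] (det J = -114.0000).
Solving J·Δ = −F gives Δ = (1.5263, 0.3421, -2.6316).
Then the next iterate is (u, v, w)₁ = (-0.4737, -0.6579, 0.3684).

(-0.4737, -0.6579, 0.3684)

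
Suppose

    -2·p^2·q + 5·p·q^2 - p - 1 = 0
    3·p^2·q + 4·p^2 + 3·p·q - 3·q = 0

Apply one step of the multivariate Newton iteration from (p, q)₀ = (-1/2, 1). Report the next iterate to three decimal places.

(-0.545, 0.315)

At (-1/2, 1): F = (-3.500, -2.750).
Jacobian J = [[-4·p·q + 5·q^2 - 1, -2·p^2 + 10·p·q], [6·p·q + 8·p + 3·q, 3·p^2 + 3·p - 3]].
At the point, J = [[6.000, -5.500], [-4.000, -3.750]] (det J = -44.500).
Solving J·Δ = −F gives Δ = (-0.045, -0.685).
Then the next iterate is (p, q)₁ = (-0.545, 0.315).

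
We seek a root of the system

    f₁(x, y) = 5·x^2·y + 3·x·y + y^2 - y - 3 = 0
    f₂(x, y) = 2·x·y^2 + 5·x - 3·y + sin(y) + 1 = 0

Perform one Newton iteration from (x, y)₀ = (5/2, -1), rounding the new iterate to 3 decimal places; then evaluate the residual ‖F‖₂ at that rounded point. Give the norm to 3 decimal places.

288.492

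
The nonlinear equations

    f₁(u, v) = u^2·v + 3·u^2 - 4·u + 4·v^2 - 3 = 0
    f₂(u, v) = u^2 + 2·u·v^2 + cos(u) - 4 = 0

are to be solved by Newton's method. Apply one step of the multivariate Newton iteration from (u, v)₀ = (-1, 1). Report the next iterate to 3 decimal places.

At (-1, 1): F = (9.000, -4.45970).
Jacobian J = [[2·u·v + 6·u - 4, u^2 + 8·v], [2·u + 2·v^2 - sin(u), 4·u·v]].
At the point, J = [[-12.000, 9.000], [0.84147, -4.000]] (det J = 40.42676).
Solving J·Δ = −F gives Δ = (-0.102, -1.136).
Then the next iterate is (u, v)₁ = (-1.102, -0.136).

(-1.102, -0.136)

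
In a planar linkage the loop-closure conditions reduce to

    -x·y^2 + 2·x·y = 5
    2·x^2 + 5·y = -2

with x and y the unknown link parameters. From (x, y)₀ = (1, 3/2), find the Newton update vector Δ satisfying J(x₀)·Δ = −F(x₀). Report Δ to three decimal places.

At (1, 3/2): F = (-4.250, 11.500).
Jacobian J = [[-y^2 + 2·y, -2·x·y + 2·x], [4·x, 5]].
At the point, J = [[0.750, -1.000], [4.000, 5.000]] (det J = 7.750).
Solving J·Δ = −F gives Δ = (1.258, -3.306).

(1.258, -3.306)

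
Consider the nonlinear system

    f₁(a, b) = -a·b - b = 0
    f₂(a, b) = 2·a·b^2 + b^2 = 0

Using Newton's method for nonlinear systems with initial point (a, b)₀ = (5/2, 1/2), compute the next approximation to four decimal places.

(-1.7000, 0.6000)

At (5/2, 1/2): F = (-1.7500, 1.5000).
Jacobian J = [[-b, -a - 1], [2·b^2, 4·a·b + 2·b]].
At the point, J = [[-0.5000, -3.5000], [0.5000, 6.0000]] (det J = -1.2500).
Solving J·Δ = −F gives Δ = (-4.2000, 0.1000).
Then the next iterate is (a, b)₁ = (-1.7000, 0.6000).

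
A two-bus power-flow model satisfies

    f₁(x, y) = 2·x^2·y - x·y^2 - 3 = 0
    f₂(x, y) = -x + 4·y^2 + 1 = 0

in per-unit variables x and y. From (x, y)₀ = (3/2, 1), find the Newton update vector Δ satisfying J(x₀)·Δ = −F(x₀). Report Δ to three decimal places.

At (3/2, 1): F = (0.000, 3.500).
Jacobian J = [[4·x·y - y^2, 2·x^2 - 2·x·y], [-1, 8·y]].
At the point, J = [[5.000, 1.500], [-1.000, 8.000]] (det J = 41.500).
Solving J·Δ = −F gives Δ = (0.127, -0.422).

(0.127, -0.422)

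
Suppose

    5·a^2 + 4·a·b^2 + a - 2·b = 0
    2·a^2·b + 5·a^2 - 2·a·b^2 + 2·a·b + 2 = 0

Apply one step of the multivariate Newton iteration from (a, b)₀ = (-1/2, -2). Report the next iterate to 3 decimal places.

At (-1/2, -2): F = (-3.250, 8.250).
Jacobian J = [[10·a + 4·b^2 + 1, 8·a·b - 2], [4·a·b + 10·a - 2·b^2 + 2·b, 2·a^2 - 4·a·b + 2·a]].
At the point, J = [[12.000, 6.000], [-13.000, -4.500]] (det J = 24.000).
Solving J·Δ = −F gives Δ = (1.453, -2.365).
Then the next iterate is (a, b)₁ = (0.953, -4.365).

(0.953, -4.365)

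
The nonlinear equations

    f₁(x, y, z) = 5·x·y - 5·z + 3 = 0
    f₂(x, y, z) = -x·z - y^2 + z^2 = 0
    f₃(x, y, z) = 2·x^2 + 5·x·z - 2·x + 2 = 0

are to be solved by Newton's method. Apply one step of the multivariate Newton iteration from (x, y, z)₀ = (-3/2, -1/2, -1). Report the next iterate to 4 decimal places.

At (-3/2, -1/2, -1): F = (11.7500, -0.7500, 17.0000).
Jacobian J = [[5·y, 5·x, -5], [-z, -2·y, -x + 2·z], [4·x + 5·z - 2, 0, 5·x]].
At the point, J = [[-2.5000, -7.5000, -5.0000], [1.0000, 1.0000, -0.5000], [-13.0000, 0.0000, -7.5000]] (det J = -151.2500).
Solving J·Δ = −F gives Δ = (0.6798, 0.6145, 1.0884).
Then the next iterate is (x, y, z)₁ = (-0.8202, 0.1145, 0.0884).

(-0.8202, 0.1145, 0.0884)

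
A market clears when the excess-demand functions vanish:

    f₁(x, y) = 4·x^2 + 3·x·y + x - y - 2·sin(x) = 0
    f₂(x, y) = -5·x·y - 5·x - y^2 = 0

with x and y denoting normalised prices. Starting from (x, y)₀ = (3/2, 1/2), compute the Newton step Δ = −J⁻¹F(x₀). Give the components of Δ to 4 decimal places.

At (3/2, 1/2): F = (10.255010, -11.5000).
Jacobian J = [[8·x + 3·y - 2·cos(x) + 1, 3·x - 1], [-5·y - 5, -5·x - 2·y]].
At the point, J = [[14.358526, 3.5000], [-7.5000, -8.5000]] (det J = -95.797468).
Solving J·Δ = −F gives Δ = (-0.4898, -0.9208).

(-0.4898, -0.9208)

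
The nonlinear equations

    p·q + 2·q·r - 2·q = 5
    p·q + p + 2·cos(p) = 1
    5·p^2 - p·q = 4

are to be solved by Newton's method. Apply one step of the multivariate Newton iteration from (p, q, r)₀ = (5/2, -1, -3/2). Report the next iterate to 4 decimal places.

(1.4055, -0.4831, -2.8488)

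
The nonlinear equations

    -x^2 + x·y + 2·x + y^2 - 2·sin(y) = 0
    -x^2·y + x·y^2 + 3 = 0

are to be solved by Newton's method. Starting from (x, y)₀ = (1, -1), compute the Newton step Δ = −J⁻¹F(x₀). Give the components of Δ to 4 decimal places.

At (1, -1): F = (2.682942, 5.0000).
Jacobian J = [[-2·x + y + 2, x + 2·y - 2·cos(y)], [-2·x·y + y^2, -x^2 + 2·x·y]].
At the point, J = [[-1.0000, -2.080605], [3.0000, -3.0000]] (det J = 9.241814).
Solving J·Δ = −F gives Δ = (-0.2547, 1.4119).

(-0.2547, 1.4119)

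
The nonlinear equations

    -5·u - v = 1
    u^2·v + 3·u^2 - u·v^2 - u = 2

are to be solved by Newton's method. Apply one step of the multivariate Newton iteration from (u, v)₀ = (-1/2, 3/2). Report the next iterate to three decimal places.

(-0.455, 1.273)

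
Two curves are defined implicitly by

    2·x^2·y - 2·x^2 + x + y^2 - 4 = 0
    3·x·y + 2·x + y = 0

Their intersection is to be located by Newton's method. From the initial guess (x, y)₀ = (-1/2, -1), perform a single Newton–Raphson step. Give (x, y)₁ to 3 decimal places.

(-0.125, -2.750)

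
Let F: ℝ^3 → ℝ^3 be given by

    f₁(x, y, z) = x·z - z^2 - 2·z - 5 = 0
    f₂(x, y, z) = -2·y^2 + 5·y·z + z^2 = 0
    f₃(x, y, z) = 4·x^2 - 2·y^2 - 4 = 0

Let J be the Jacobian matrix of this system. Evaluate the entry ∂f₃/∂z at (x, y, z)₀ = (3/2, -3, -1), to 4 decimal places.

∂f₃/∂z = 0.
At (3/2, -3, -1) this is 0.0000.

0.0000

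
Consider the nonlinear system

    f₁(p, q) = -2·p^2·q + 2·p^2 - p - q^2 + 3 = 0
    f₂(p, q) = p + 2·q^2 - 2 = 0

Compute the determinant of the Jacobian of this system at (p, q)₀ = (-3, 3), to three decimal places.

300.000

J = [[-4·p·q + 4·p - 1, -2·p^2 - 2·q], [1, 4·q]].
At the point, J = [[23.000, -24.000], [1.000, 12.000]].
det J = 300.000.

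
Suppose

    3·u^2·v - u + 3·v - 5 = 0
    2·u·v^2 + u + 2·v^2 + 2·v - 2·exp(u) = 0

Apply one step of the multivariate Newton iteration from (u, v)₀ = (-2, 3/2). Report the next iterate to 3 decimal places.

(-10.787, -10.930)

At (-2, 3/2): F = (19.500, -3.77067).
Jacobian J = [[6·u·v - 1, 3·u^2 + 3], [2·v^2 - 2·exp(u) + 1, 4·u·v + 4·v + 2]].
At the point, J = [[-19.000, 15.000], [5.22933, -4.000]] (det J = -2.43994).
Solving J·Δ = −F gives Δ = (-8.787, -12.430).
Then the next iterate is (u, v)₁ = (-10.787, -10.930).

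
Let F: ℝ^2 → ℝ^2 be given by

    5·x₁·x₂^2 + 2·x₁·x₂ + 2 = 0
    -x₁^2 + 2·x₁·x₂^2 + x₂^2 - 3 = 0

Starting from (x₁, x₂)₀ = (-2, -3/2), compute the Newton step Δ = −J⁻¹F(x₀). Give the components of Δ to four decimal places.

At (-2, -3/2): F = (-14.5000, -13.7500).
Jacobian J = [[5·x₂^2 + 2·x₂, 10·x₁·x₂ + 2·x₁], [-2·x₁ + 2·x₂^2, 4·x₁·x₂ + 2·x₂]].
At the point, J = [[8.2500, 26.0000], [8.5000, 9.0000]] (det J = -146.7500).
Solving J·Δ = −F gives Δ = (1.5468, 0.0669).

(1.5468, 0.0669)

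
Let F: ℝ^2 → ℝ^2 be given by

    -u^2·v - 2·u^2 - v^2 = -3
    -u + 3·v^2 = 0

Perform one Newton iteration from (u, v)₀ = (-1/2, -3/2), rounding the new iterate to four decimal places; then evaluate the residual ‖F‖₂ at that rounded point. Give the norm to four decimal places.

At (-1/2, -3/2): F = (0.6250, 7.2500).
Jacobian J = [[-2·u·v - 4·u, -u^2 - 2·v], [-1, 6·v]].
At the point, J = [[0.5000, 2.7500], [-1.0000, -9.0000]] (det J = -1.7500).
Solving J·Δ = −F gives Δ = (-14.6071, 2.4286).
Then the next iterate is (u, v)₁ = (-15.1071, 0.9286).
Re-evaluating at (-15.1071, 0.9286): F = (-666.240482, 17.693994), so ‖F‖₂ = 666.4754.

666.4754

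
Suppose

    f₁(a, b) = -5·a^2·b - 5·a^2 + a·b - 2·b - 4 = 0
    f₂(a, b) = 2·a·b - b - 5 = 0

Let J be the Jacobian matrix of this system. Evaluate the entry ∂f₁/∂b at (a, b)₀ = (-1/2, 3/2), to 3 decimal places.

-3.750

∂f₁/∂b = -5·a^2 + a - 2.
At (-1/2, 3/2) this is -3.750.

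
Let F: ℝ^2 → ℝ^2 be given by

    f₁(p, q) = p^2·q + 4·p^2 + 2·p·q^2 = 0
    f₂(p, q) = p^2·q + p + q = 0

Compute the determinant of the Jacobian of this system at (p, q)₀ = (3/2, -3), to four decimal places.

J = [[2·p·q + 8·p + 2·q^2, p^2 + 4·p·q], [2·p·q + 1, p^2 + 1]].
At the point, J = [[21.0000, -15.7500], [-8.0000, 3.2500]].
det J = -57.7500.

-57.7500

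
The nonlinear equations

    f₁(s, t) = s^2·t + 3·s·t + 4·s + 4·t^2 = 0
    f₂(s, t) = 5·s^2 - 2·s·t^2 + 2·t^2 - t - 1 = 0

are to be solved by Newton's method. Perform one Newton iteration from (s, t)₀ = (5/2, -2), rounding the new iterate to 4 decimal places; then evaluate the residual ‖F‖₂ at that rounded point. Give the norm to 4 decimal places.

29.1356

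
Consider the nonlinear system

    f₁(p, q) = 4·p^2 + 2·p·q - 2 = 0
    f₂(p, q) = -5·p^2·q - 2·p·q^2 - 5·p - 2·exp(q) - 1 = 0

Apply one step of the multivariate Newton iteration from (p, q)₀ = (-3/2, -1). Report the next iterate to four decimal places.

(-0.8551, -0.6760)

At (-3/2, -1): F = (10.0000, 20.014241).
Jacobian J = [[8·p + 2·q, 2·p], [-10·p·q - 2·q^2 - 5, -5·p^2 - 4·p·q - 2·exp(q)]].
At the point, J = [[-14.0000, -3.0000], [-22.0000, -17.985759]] (det J = 185.800624).
Solving J·Δ = −F gives Δ = (0.6449, 0.3240).
Then the next iterate is (p, q)₁ = (-0.8551, -0.6760).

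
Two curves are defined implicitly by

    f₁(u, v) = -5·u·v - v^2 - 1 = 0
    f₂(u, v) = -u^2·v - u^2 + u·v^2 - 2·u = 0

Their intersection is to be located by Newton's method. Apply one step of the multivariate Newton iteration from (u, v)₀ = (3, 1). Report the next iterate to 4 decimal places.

(1.5146, 0.4369)

At (3, 1): F = (-17.0000, -21.0000).
Jacobian J = [[-5·v, -5·u - 2·v], [-2·u·v - 2·u + v^2 - 2, -u^2 + 2·u·v]].
At the point, J = [[-5.0000, -17.0000], [-13.0000, -3.0000]] (det J = -206.0000).
Solving J·Δ = −F gives Δ = (-1.4854, -0.5631).
Then the next iterate is (u, v)₁ = (1.5146, 0.4369).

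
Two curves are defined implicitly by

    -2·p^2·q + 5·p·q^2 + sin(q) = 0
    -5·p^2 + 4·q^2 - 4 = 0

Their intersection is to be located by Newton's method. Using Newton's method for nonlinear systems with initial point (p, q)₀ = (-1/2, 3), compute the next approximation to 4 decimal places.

At (-1/2, 3): F = (-23.858880, 30.7500).
Jacobian J = [[-4·p·q + 5·q^2, -2·p^2 + 10·p·q + cos(q)], [-10·p, 8·q]].
At the point, J = [[51.0000, -16.489992], [5.0000, 24.0000]] (det J = 1306.449962).
Solving J·Δ = −F gives Δ = (0.0502, -1.2917).
Then the next iterate is (p, q)₁ = (-0.4498, 1.7083).

(-0.4498, 1.7083)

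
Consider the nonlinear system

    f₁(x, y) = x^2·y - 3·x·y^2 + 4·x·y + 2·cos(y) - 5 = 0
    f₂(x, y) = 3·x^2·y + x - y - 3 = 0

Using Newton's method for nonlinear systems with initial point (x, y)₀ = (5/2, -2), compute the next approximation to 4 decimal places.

(1.8992, -0.9534)

At (5/2, -2): F = (-68.332294, -36.0000).
Jacobian J = [[2·x·y - 3·y^2 + 4·y, x^2 - 6·x·y + 4·x - 2·sin(y)], [6·x·y + 1, 3·x^2 - 1]].
At the point, J = [[-30.0000, 48.068595], [-29.0000, 17.7500]] (det J = 861.489251).
Solving J·Δ = −F gives Δ = (-0.6008, 1.0466).
Then the next iterate is (x, y)₁ = (1.8992, -0.9534).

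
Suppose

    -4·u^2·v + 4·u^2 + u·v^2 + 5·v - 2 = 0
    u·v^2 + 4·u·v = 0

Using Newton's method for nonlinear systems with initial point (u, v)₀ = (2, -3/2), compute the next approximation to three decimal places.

(4.771, 7.446)

At (2, -3/2): F = (35.000, -7.500).
Jacobian J = [[-8·u·v + 8·u + v^2, -4·u^2 + 2·u·v + 5], [v^2 + 4·v, 2·u·v + 4·u]].
At the point, J = [[42.250, -17.000], [-3.750, 2.000]] (det J = 20.750).
Solving J·Δ = −F gives Δ = (2.771, 8.946).
Then the next iterate is (u, v)₁ = (4.771, 7.446).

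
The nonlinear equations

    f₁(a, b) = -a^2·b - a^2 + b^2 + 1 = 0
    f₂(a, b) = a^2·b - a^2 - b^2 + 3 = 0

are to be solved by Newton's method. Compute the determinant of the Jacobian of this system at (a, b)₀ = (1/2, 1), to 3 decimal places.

J = [[-2·a·b - 2·a, -a^2 + 2·b], [2·a·b - 2·a, a^2 - 2·b]].
At the point, J = [[-2.000, 1.750], [0.000, -1.750]].
det J = 3.500.

3.500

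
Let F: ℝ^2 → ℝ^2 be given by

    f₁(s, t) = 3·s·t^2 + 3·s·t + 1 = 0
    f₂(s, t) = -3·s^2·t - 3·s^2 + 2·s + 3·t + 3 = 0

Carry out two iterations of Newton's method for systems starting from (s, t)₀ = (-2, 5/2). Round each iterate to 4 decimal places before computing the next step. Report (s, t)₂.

(-1.0441, 0.8641)

At (-2, 5/2): F = (-51.5000, -35.5000).
Jacobian J = [[3·t^2 + 3·t, 6·s·t + 3·s], [-6·s·t - 6·s + 2, -3·s^2 + 3]].
At the point, J = [[26.2500, -36.0000], [44.0000, -9.0000]] (det J = 1347.7500).
Solving J·Δ = −F gives Δ = (0.6043, -0.9899).
Then the next iterate is (s, t)₁ = (-1.3957, 1.5101).
Round to (-1.3957, 1.5101) and repeat: F = (-14.871211, -9.929962), J = [[11.371506, -16.832979], [23.020079, -2.843935]].
Δ = (0.3516, -0.6460), so (s, t)₂ = (-1.0441, 0.8641).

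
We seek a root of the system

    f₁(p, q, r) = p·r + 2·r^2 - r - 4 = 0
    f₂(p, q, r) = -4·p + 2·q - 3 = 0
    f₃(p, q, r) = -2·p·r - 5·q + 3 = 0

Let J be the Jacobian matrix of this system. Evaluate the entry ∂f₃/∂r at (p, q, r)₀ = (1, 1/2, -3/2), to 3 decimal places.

∂f₃/∂r = -2·p.
At (1, 1/2, -3/2) this is -2.000.

-2.000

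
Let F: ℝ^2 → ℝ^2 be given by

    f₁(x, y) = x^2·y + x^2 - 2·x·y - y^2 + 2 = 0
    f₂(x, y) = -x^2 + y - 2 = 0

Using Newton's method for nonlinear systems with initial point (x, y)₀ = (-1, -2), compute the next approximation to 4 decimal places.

(2.5000, -4.0000)

At (-1, -2): F = (-7.0000, -5.0000).
Jacobian J = [[2·x·y + 2·x - 2·y, x^2 - 2·x - 2·y], [-2·x, 1]].
At the point, J = [[6.0000, 7.0000], [2.0000, 1.0000]] (det J = -8.0000).
Solving J·Δ = −F gives Δ = (3.5000, -2.0000).
Then the next iterate is (x, y)₁ = (2.5000, -4.0000).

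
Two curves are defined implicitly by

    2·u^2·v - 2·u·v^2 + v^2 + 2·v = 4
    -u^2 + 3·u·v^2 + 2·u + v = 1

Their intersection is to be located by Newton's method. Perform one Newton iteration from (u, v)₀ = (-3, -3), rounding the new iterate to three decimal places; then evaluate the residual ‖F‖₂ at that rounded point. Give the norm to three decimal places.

At (-3, -3): F = (-1.000, -100.000).
Jacobian J = [[4·u·v - 2·v^2, 2·u^2 - 4·u·v + 2·v + 2], [-2·u + 3·v^2 + 2, 6·u·v + 1]].
At the point, J = [[18.000, -22.000], [35.000, 55.000]] (det J = 1760.000).
Solving J·Δ = −F gives Δ = (1.281, 1.003).
Then the next iterate is (u, v)₁ = (-1.719, -1.997).
Re-evaluating at (-1.719, -1.997): F = (-2.09733, -29.95612), so ‖F‖₂ = 30.029.

30.029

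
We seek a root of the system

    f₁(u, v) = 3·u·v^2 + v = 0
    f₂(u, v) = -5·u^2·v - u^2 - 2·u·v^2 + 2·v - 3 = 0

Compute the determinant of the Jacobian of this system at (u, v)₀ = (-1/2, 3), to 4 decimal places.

166.2500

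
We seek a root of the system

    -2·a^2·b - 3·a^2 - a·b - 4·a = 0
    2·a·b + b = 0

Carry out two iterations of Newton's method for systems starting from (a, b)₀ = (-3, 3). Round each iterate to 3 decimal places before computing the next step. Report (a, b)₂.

(-1.842, 0.201)

At (-3, 3): F = (-60.000, -15.000).
Jacobian J = [[-4·a·b - 6·a - b - 4, -2·a^2 - a], [2·b, 2·a + 1]].
At the point, J = [[47.000, -15.000], [6.000, -5.000]] (det J = -145.000).
Solving J·Δ = −F gives Δ = (0.517, -2.379).
Then the next iterate is (a, b)₁ = (-2.483, 0.621).
Round to (-2.483, 0.621) and repeat: F = (-14.67921, -2.46289), J = [[16.44477, -9.84758], [1.242, -3.966]].
Δ = (0.641, -0.420), so (a, b)₂ = (-1.842, 0.201).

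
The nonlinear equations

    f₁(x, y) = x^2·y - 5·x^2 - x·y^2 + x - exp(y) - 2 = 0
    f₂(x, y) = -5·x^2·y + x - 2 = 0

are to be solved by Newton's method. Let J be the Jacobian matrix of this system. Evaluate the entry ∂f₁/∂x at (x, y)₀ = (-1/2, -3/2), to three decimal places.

5.250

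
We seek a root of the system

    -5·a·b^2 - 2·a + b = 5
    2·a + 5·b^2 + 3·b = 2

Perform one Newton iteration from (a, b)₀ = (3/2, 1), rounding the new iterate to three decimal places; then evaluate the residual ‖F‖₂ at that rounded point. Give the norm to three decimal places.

6.265

At (3/2, 1): F = (-14.500, 9.000).
Jacobian J = [[-5·b^2 - 2, -10·a·b + 1], [2, 10·b + 3]].
At the point, J = [[-7.000, -14.000], [2.000, 13.000]] (det J = -63.000).
Solving J·Δ = −F gives Δ = (-0.992, -0.540).
Then the next iterate is (a, b)₁ = (0.508, 0.460).
Re-evaluating at (0.508, 0.460): F = (-6.09346, 1.454), so ‖F‖₂ = 6.265.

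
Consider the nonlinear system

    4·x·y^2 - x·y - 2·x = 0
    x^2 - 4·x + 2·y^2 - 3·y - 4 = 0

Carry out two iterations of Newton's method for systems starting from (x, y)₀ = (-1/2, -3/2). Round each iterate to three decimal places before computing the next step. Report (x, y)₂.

At (-1/2, -3/2): F = (-4.250, 7.250).
Jacobian J = [[4·y^2 - y - 2, 8·x·y - x], [2·x - 4, 4·y - 3]].
At the point, J = [[8.500, 6.500], [-5.000, -9.000]] (det J = -44.000).
Solving J·Δ = −F gives Δ = (-0.202, 0.918).
Then the next iterate is (x, y)₁ = (-0.702, -0.582).
Round to (-0.702, -0.582) and repeat: F = (0.04430, 1.72425), J = [[-0.06310, 3.97051], [-5.404, -5.328]].
Δ = (0.325, -0.006), so (x, y)₂ = (-0.377, -0.588).

(-0.377, -0.588)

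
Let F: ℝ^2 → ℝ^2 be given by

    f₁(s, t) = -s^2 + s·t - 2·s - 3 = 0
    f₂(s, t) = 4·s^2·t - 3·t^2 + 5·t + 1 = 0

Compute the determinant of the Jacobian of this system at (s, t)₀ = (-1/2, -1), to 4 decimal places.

J = [[-2·s + t - 2, s], [8·s·t, 4·s^2 - 6·t + 5]].
At the point, J = [[-2.0000, -0.5000], [4.0000, 12.0000]].
det J = -22.0000.

-22.0000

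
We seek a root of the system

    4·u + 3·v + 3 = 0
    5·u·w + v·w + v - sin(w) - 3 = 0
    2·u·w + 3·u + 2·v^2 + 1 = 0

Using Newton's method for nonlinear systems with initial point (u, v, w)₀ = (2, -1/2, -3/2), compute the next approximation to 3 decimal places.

(-0.564, -0.248, -1.749)

At (2, -1/2, -3/2): F = (9.500, -16.75251, 1.500).
Jacobian J = [[4, 3, 0], [5·w, w + 1, 5·u + v - cos(w)], [2·w + 3, 4·v, 2·u]].
At the point, J = [[4.000, 3.000, 0.000], [-7.500, -0.500, 9.42926], [0.000, -2.000, 4.000]] (det J = 157.43410).
Solving J·Δ = −F gives Δ = (-2.564, 0.252, -0.249).
Then the next iterate is (u, v, w)₁ = (-0.564, -0.248, -1.749).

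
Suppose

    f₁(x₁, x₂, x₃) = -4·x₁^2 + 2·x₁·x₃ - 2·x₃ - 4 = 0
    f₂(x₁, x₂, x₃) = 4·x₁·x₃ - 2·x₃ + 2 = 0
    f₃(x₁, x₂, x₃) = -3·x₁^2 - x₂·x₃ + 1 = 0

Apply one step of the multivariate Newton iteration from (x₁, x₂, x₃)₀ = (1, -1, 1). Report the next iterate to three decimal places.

(-0.333, 6.667, 1.667)

At (1, -1, 1): F = (-8.000, 4.000, -1.000).
Jacobian J = [[-8·x₁ + 2·x₃, 0, 2·x₁ - 2], [4·x₃, 0, 4·x₁ - 2], [-6·x₁, -x₃, -x₂]].
At the point, J = [[-6.000, 0.000, 0.000], [4.000, 0.000, 2.000], [-6.000, -1.000, 1.000]] (det J = -12.000).
Solving J·Δ = −F gives Δ = (-1.333, 7.667, 0.667).
Then the next iterate is (x₁, x₂, x₃)₁ = (-0.333, 6.667, 1.667).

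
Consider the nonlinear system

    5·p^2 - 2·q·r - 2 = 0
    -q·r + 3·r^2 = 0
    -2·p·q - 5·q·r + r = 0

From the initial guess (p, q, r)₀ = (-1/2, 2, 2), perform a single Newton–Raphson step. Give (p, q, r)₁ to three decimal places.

At (-1/2, 2, 2): F = (-8.750, 8.000, -16.000).
Jacobian J = [[10·p, -2·r, -2·q], [0, -r, -q + 6·r], [-2·q, -2·p - 5·r, -5·q + 1]].
At the point, J = [[-5.000, -4.000, -4.000], [0.000, -2.000, 10.000], [-4.000, -9.000, -9.000]] (det J = -348.000).
Solving J·Δ = −F gives Δ = (-0.509, -0.626, -0.925).
Then the next iterate is (p, q, r)₁ = (-1.009, 1.374, 1.075).

(-1.009, 1.374, 1.075)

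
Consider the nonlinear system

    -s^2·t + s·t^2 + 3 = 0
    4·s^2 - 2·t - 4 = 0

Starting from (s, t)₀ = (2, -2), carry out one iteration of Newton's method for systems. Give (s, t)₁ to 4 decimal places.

(1.0833, -1.3333)

At (2, -2): F = (19.0000, 16.0000).
Jacobian J = [[-2·s·t + t^2, -s^2 + 2·s·t], [8·s, -2]].
At the point, J = [[12.0000, -12.0000], [16.0000, -2.0000]] (det J = 168.0000).
Solving J·Δ = −F gives Δ = (-0.9167, 0.6667).
Then the next iterate is (s, t)₁ = (1.0833, -1.3333).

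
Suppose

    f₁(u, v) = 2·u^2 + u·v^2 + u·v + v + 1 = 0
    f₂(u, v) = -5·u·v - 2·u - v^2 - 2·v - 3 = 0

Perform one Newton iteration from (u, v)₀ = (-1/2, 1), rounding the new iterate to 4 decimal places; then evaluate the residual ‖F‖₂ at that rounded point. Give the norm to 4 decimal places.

21.3600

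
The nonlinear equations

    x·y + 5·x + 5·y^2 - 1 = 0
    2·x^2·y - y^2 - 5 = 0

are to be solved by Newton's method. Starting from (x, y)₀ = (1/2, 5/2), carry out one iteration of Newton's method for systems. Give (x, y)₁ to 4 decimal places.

(1.1326, 0.9806)

At (1/2, 5/2): F = (34.0000, -10.0000).
Jacobian J = [[y + 5, x + 10·y], [4·x·y, 2·x^2 - 2·y]].
At the point, J = [[7.5000, 25.5000], [5.0000, -4.5000]] (det J = -161.2500).
Solving J·Δ = −F gives Δ = (0.6326, -1.5194).
Then the next iterate is (x, y)₁ = (1.1326, 0.9806).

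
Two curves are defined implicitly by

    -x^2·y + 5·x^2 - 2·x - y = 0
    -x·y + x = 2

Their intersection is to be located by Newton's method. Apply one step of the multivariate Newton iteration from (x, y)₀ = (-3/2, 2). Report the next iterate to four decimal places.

(-0.9937, 2.6709)

At (-3/2, 2): F = (7.7500, -0.5000).
Jacobian J = [[-2·x·y + 10·x - 2, -x^2 - 1], [-y + 1, -x]].
At the point, J = [[-11.0000, -3.2500], [-1.0000, 1.5000]] (det J = -19.7500).
Solving J·Δ = −F gives Δ = (0.5063, 0.6709).
Then the next iterate is (x, y)₁ = (-0.9937, 2.6709).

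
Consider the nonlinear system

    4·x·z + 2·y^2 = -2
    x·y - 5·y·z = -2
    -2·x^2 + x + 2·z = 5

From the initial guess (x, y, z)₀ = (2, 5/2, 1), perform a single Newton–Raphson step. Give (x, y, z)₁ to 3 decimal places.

(0.603, 1.119, 0.612)

At (2, 5/2, 1): F = (22.500, -5.500, -9.000).
Jacobian J = [[4·z, 4·y, 4·x], [y, x - 5·z, -5·y], [-4·x + 1, 0, 2]].
At the point, J = [[4.000, 10.000, 8.000], [2.500, -3.000, -12.500], [-7.000, 0.000, 2.000]] (det J = 633.000).
Solving J·Δ = −F gives Δ = (-1.397, -1.381, -0.388).
Then the next iterate is (x, y, z)₁ = (0.603, 1.119, 0.612).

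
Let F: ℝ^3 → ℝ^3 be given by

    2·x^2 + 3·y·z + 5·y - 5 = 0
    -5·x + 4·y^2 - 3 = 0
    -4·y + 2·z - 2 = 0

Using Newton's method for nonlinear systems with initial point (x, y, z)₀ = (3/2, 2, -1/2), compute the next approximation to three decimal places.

At (3/2, 2, -1/2): F = (6.500, 5.500, -11.000).
Jacobian J = [[4·x, 3·z + 5, 3·y], [-5, 8·y, 0], [0, -4, 2]].
At the point, J = [[6.000, 3.500, 6.000], [-5.000, 16.000, 0.000], [0.000, -4.000, 2.000]] (det J = 347.000).
Solving J·Δ = −F gives Δ = (-3.151, -1.329, 2.843).
Then the next iterate is (x, y, z)₁ = (-1.651, 0.671, 2.343).

(-1.651, 0.671, 2.343)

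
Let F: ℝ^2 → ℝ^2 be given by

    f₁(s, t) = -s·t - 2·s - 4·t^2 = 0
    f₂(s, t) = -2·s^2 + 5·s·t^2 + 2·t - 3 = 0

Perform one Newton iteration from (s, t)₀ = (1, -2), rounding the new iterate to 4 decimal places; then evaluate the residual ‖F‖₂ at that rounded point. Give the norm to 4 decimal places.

5.8424

At (1, -2): F = (-16.0000, 11.0000).
Jacobian J = [[-t - 2, -s - 8·t], [-4·s + 5·t^2, 10·s·t + 2]].
At the point, J = [[0.0000, 15.0000], [16.0000, -18.0000]] (det J = -240.0000).
Solving J·Δ = −F gives Δ = (0.5125, 1.0667).
Then the next iterate is (s, t)₁ = (1.5125, -0.9333).
Re-evaluating at (1.5125, -0.9333): F = (-5.097579, -2.854605), so ‖F‖₂ = 5.8424.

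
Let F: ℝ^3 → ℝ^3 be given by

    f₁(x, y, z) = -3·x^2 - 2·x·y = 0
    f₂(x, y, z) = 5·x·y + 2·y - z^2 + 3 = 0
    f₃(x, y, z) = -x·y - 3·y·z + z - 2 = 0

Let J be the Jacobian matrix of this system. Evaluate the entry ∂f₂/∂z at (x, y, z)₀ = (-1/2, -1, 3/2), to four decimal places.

-3.0000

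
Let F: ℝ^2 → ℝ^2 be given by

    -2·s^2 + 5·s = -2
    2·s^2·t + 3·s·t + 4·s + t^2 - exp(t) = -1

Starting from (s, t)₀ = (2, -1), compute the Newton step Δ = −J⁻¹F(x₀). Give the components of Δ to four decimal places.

(1.3333, 1.1779)

At (2, -1): F = (4.0000, -4.367879).
Jacobian J = [[-4·s + 5, 0], [4·s·t + 3·t + 4, 2·s^2 + 3·s + 2·t - exp(t)]].
At the point, J = [[-3.0000, 0.0000], [-7.0000, 11.632121]] (det J = -34.896362).
Solving J·Δ = −F gives Δ = (1.3333, 1.1779).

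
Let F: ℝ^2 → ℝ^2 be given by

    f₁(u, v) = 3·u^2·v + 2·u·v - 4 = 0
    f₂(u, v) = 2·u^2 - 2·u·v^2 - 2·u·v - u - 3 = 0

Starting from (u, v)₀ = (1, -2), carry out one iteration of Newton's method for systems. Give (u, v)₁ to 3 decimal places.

(0.407, -1.099)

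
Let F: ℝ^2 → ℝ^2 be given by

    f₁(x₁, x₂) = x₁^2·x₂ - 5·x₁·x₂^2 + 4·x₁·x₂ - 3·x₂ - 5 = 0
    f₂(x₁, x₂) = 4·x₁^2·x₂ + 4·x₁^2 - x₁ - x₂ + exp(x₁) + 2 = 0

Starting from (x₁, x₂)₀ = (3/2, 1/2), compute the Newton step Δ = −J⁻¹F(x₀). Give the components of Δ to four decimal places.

At (3/2, 1/2): F = (-4.2500, 17.981689).
Jacobian J = [[2·x₁·x₂ - 5·x₂^2 + 4·x₂, x₁^2 - 10·x₁·x₂ + 4·x₁ - 3], [8·x₁·x₂ + 8·x₁ + exp(x₁) - 1, 4·x₁^2 - 1]].
At the point, J = [[2.2500, -2.2500], [21.481689, 8.0000]] (det J = 66.333800).
Solving J·Δ = −F gives Δ = (-0.0974, -1.9863).

(-0.0974, -1.9863)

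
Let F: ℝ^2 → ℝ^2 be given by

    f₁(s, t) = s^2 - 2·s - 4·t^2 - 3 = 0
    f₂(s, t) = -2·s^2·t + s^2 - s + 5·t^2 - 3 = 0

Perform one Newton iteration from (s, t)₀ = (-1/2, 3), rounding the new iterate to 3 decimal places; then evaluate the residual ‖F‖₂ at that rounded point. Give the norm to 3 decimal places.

603.014

At (-1/2, 3): F = (-37.750, 41.250).
Jacobian J = [[2·s - 2, -8·t], [-4·s·t + 2·s - 1, -2·s^2 + 10·t]].
At the point, J = [[-3.000, -24.000], [4.000, 29.500]] (det J = 7.500).
Solving J·Δ = −F gives Δ = (16.483, -3.633).
Then the next iterate is (s, t)₁ = (15.983, -0.633).
Re-evaluating at (15.983, -0.633): F = (218.88753, 561.88440), so ‖F‖₂ = 603.014.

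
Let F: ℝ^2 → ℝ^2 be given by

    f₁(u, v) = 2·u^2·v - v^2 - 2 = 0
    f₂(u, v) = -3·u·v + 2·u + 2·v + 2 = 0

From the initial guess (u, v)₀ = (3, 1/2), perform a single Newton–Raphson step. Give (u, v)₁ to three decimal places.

(0.550, 0.968)

At (3, 1/2): F = (6.750, 4.500).
Jacobian J = [[4·u·v, 2·u^2 - 2·v], [-3·v + 2, -3·u + 2]].
At the point, J = [[6.000, 17.000], [0.500, -7.000]] (det J = -50.500).
Solving J·Δ = −F gives Δ = (-2.450, 0.468).
Then the next iterate is (u, v)₁ = (0.550, 0.968).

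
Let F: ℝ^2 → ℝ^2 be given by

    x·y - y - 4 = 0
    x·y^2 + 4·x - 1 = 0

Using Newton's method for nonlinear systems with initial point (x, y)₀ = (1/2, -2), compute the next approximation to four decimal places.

(-0.4375, -4.2500)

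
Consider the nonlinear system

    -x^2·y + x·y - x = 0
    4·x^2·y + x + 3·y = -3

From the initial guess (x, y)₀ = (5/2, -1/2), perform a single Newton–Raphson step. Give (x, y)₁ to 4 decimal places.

(-6.0870, -2.9565)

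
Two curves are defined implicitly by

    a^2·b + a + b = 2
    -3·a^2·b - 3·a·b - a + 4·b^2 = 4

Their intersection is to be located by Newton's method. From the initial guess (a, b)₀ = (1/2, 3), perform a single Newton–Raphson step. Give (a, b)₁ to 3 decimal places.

At (1/2, 3): F = (2.250, 24.750).
Jacobian J = [[2·a·b + 1, a^2 + 1], [-6·a·b - 3·b - 1, -3·a^2 - 3·a + 8·b]].
At the point, J = [[4.000, 1.250], [-19.000, 21.750]] (det J = 110.750).
Solving J·Δ = −F gives Δ = (-0.163, -1.280).
Then the next iterate is (a, b)₁ = (0.337, 1.720).

(0.337, 1.720)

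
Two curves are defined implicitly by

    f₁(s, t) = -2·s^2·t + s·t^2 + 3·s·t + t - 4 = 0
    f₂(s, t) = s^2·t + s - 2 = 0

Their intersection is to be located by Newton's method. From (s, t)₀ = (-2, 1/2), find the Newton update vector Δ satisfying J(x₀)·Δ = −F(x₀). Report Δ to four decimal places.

(9.2500, 2.8125)

At (-2, 1/2): F = (-11.0000, -2.0000).
Jacobian J = [[-4·s·t + t^2 + 3·t, -2·s^2 + 2·s·t + 3·s + 1], [2·s·t + 1, s^2]].
At the point, J = [[5.7500, -15.0000], [-1.0000, 4.0000]] (det J = 8.0000).
Solving J·Δ = −F gives Δ = (9.2500, 2.8125).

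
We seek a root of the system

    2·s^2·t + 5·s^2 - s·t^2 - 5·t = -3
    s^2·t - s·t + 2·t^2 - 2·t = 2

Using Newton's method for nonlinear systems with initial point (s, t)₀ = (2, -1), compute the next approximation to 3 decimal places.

(-1.130, 1.348)

At (2, -1): F = (18.000, 0.000).
Jacobian J = [[4·s·t + 10·s - t^2, 2·s^2 - 2·s·t - 5], [2·s·t - t, s^2 - s + 4·t - 2]].
At the point, J = [[11.000, 7.000], [-3.000, -4.000]] (det J = -23.000).
Solving J·Δ = −F gives Δ = (-3.130, 2.348).
Then the next iterate is (s, t)₁ = (-1.130, 1.348).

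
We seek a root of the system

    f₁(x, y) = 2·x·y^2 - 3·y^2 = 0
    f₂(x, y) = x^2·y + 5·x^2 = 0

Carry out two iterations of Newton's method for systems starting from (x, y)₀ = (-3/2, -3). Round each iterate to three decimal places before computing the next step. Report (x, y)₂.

At (-3/2, -3): F = (-54.000, 4.500).
Jacobian J = [[2·y^2, 4·x·y - 6·y], [2·x·y + 10·x, x^2]].
At the point, J = [[18.000, 36.000], [-6.000, 2.250]] (det J = 256.500).
Solving J·Δ = −F gives Δ = (1.105, 0.947).
Then the next iterate is (x, y)₁ = (-0.395, -2.053).
Round to (-0.395, -2.053) and repeat: F = (-15.97413, 0.45981), J = [[8.42962, 15.56174], [-2.32813, 0.15603]].
Δ = (0.257, 0.887), so (x, y)₂ = (-0.138, -1.166).

(-0.138, -1.166)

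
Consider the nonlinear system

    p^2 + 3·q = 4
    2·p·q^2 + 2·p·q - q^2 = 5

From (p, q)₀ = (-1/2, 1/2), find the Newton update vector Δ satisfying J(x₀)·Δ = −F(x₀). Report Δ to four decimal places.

(16.5000, 6.2500)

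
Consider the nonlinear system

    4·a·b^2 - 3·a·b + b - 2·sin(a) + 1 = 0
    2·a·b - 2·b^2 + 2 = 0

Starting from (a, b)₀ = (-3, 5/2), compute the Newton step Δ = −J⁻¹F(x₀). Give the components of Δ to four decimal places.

(-8.0337, -4.1043)

At (-3, 5/2): F = (-48.717760, -25.5000).
Jacobian J = [[4·b^2 - 3·b - 2·cos(a), 8·a·b - 3·a + 1], [2·b, 2·a - 4·b]].
At the point, J = [[19.479985, -50.0000], [5.0000, -16.0000]] (det J = -61.679760).
Solving J·Δ = −F gives Δ = (-8.0337, -4.1043).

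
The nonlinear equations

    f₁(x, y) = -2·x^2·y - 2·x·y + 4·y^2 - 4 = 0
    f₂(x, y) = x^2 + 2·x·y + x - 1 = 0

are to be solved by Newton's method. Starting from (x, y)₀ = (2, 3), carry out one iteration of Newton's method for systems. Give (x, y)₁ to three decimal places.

At (2, 3): F = (-4.000, 17.000).
Jacobian J = [[-4·x·y - 2·y, -2·x^2 - 2·x + 8·y], [2·x + 2·y + 1, 2·x]].
At the point, J = [[-30.000, 12.000], [11.000, 4.000]] (det J = -252.000).
Solving J·Δ = −F gives Δ = (-0.873, -1.849).
Then the next iterate is (x, y)₁ = (1.127, 1.151).

(1.127, 1.151)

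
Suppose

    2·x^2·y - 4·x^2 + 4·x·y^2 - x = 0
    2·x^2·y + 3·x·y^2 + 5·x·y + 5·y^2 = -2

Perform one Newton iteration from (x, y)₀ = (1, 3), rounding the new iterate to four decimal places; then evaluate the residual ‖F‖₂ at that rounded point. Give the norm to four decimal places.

16.5642

At (1, 3): F = (37.0000, 95.0000).
Jacobian J = [[4·x·y - 8·x + 4·y^2 - 1, 2·x^2 + 8·x·y], [4·x·y + 3·y^2 + 5·y, 2·x^2 + 6·x·y + 5·x + 10·y]].
At the point, J = [[39.0000, 26.0000], [54.0000, 55.0000]] (det J = 741.0000).
Solving J·Δ = −F gives Δ = (0.5870, -2.3036).
Then the next iterate is (x, y)₁ = (1.5870, 0.6964).
Re-evaluating at (1.5870, 0.6964): F = (-5.074805, 15.767618), so ‖F‖₂ = 16.5642.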